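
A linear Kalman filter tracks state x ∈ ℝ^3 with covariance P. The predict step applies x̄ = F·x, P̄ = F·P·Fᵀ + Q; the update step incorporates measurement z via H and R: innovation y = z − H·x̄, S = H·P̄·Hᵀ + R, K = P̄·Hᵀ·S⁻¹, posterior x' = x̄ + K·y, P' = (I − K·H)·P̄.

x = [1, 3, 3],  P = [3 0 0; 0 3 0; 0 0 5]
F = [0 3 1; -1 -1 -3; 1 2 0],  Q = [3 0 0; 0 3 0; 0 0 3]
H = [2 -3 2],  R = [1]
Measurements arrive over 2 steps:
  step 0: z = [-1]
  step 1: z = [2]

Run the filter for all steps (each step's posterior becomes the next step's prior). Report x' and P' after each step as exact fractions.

step 0: x̄ = F·x = [12, -13, 7]
step 0: P̄ = F·P·Fᵀ + Q = [35 -24 18; -24 54 -9; 18 -9 18]
step 0: y = z − H·x̄ = [-78]
step 0: S = H·P̄·Hᵀ + R = [1239]
step 0: K = P̄·Hᵀ·S⁻¹ = [178/1239; -76/413; 33/413]
step 0: x' = x̄ + K·y = [328/413, 559/413, 317/413]
step 0: P' = (I − K·H)·P̄ = [11681/1239 3616/413 1560/413; 3616/413 4974/413 3807/413; 1560/413 3807/413 4167/413]
step 1: x̄ = F·x = [1994/413, -1838/413, 1446/413]
step 1: P̄ = F·P·Fᵀ + Q = [73014/413 -77901/413 49866/413; -77901/413 261131/1239 -156635/1239; 49866/413 -156635/1239 118478/1239]
step 1: y = z − H·x̄ = [-11568/413]
step 1: S = H·P̄·Hᵀ + R = [9582338/1239]
step 1: K = P̄·Hᵀ·S⁻¹ = [1438389/9582338; -1564069/9582338; 1006057/9582338]
step 1: x' = x̄ + K·y = [2987770/4791169, 582098/4791169, 2685222/4791169]
step 1: P' = (I − K·H)·P̄ = [24190125/9582338 8328093/9582338 -10978791/9582338; 8328093/9582338 45144203/9582338 58606177/9582338; -10978791/9582338 58606177/9582338 99391085/9582338]

step 0: x' = [328/413, 559/413, 317/413], P' = [11681/1239 3616/413 1560/413; 3616/413 4974/413 3807/413; 1560/413 3807/413 4167/413]
step 1: x' = [2987770/4791169, 582098/4791169, 2685222/4791169], P' = [24190125/9582338 8328093/9582338 -10978791/9582338; 8328093/9582338 45144203/9582338 58606177/9582338; -10978791/9582338 58606177/9582338 99391085/9582338]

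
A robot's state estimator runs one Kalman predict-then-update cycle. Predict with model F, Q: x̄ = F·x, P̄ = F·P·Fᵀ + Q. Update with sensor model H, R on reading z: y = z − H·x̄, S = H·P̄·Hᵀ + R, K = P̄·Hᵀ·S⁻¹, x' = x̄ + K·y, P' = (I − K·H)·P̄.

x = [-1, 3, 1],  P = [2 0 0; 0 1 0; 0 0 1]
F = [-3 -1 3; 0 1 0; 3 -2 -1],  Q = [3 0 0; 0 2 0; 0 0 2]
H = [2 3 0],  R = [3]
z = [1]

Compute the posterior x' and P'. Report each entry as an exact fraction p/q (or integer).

x' = [-200/71, 164/71, -402/71]
P' = [921/142 -555/142 -51/71; -555/142 377/142 12/71; -51/71 12/71 807/71]

x̄ = F·x = [3, 3, -10]
P̄ = F·P·Fᵀ + Q = [31 -1 -19; -1 3 -2; -19 -2 25]
y = z − H·x̄ = [-14]
S = H·P̄·Hᵀ + R = [142]
K = P̄·Hᵀ·S⁻¹ = [59/142; 7/142; -22/71]
x' = x̄ + K·y = [-200/71, 164/71, -402/71]
P' = (I − K·H)·P̄ = [921/142 -555/142 -51/71; -555/142 377/142 12/71; -51/71 12/71 807/71]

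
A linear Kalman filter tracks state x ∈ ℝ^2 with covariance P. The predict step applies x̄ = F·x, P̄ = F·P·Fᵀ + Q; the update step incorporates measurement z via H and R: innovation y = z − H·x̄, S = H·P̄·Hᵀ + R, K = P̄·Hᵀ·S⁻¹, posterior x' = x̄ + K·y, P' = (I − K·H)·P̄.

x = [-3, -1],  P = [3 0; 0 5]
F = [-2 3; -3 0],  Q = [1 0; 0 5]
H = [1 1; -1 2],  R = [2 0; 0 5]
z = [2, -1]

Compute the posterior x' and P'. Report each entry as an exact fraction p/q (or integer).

x' = [2811/1832, 2109/3664]
P' = [1281/916 -169/1832; -169/1832 2761/3664]

x̄ = F·x = [3, 9]
P̄ = F·P·Fᵀ + Q = [58 18; 18 32]
y = z − H·x̄ = [-10, -16]
S = H·P̄·Hᵀ + R = [128 24; 24 119]
K = P̄·Hᵀ·S⁻¹ = [2393/3664 -145/458; 2423/7328 293/916]
x' = x̄ + K·y = [2811/1832, 2109/3664]
P' = (I − K·H)·P̄ = [1281/916 -169/1832; -169/1832 2761/3664]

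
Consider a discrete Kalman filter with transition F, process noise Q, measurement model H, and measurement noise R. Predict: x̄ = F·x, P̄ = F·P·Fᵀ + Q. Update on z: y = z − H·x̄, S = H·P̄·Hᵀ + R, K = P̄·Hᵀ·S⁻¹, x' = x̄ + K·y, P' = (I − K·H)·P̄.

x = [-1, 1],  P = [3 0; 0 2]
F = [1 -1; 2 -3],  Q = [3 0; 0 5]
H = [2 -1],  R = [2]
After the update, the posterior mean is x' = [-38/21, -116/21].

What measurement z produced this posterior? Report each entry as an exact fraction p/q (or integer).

z = [2]

x̄ = F·x = [-2, -5]
P̄ = F·P·Fᵀ + Q = [8 12; 12 35]
S = H·P̄·Hᵀ + R = [21]
K = P̄·Hᵀ·S⁻¹ = [4/21; -11/21]
x' − x̄ = [4/21, -11/21] = K·y
y = (KᵀK)⁻¹·Kᵀ·(x' − x̄) = [1]
z = y + H·x̄ = [1] + [1] = [2]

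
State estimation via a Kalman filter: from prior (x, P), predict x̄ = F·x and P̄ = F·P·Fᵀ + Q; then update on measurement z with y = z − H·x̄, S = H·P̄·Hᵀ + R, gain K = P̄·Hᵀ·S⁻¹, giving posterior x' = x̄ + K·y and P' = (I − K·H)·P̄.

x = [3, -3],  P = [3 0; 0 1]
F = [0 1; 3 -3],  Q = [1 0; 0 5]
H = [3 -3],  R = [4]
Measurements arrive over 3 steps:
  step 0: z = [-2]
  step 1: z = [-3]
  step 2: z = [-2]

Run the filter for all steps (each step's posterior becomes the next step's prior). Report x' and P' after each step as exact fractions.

step 0: x̄ = F·x = [-3, 18]
step 0: P̄ = F·P·Fᵀ + Q = [2 -3; -3 41]
step 0: y = z − H·x̄ = [61]
step 0: S = H·P̄·Hᵀ + R = [445]
step 0: K = P̄·Hᵀ·S⁻¹ = [3/89; -132/445]
step 0: x' = x̄ + K·y = [-84/89, -42/445]
step 0: P' = (I − K·H)·P̄ = [133/89 129/89; 129/89 821/445]
step 1: x̄ = F·x = [-42/445, -1134/445]
step 1: P̄ = F·P·Fᵀ + Q = [1266/445 -528/445; -528/445 3989/445]
step 1: y = z − H·x̄ = [-4611/445]
step 1: S = H·P̄·Hᵀ + R = [58579/445]
step 1: K = P̄·Hᵀ·S⁻¹ = [5382/58579; -13551/58579]
step 1: x' = x̄ + K·y = [-61296/58579, -8865/58579]
step 1: P' = (I − K·H)·P̄ = [101562/58579 94386/58579; 94386/58579 112454/58579]
step 2: x̄ = F·x = [-8865/58579, -157293/58579]
step 2: P̄ = F·P·Fᵀ + Q = [171033/58579 -54204/58579; -54204/58579 520091/58579]
step 2: y = z − H·x̄ = [-562442/58579]
step 2: S = H·P̄·Hᵀ + R = [7430104/58579]
step 2: K = P̄·Hᵀ·S⁻¹ = [675711/7430104; -1722885/7430104]
step 2: x' = x̄ + K·y = [-165483/161524, -74103/161524]
step 2: P' = (I − K·H)·P̄ = [13899309/7430104 12998361/7430104; 12998361/7430104 15295541/7430104]

step 0: x' = [-84/89, -42/445], P' = [133/89 129/89; 129/89 821/445]
step 1: x' = [-61296/58579, -8865/58579], P' = [101562/58579 94386/58579; 94386/58579 112454/58579]
step 2: x' = [-165483/161524, -74103/161524], P' = [13899309/7430104 12998361/7430104; 12998361/7430104 15295541/7430104]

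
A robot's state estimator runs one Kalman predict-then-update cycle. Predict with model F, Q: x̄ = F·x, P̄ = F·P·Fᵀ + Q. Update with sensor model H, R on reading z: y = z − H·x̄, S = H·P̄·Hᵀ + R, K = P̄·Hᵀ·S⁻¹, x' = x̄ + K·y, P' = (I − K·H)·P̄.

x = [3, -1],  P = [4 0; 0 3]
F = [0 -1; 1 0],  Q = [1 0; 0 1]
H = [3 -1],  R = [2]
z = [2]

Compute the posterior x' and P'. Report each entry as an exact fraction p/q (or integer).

x̄ = F·x = [1, 3]
P̄ = F·P·Fᵀ + Q = [4 0; 0 5]
y = z − H·x̄ = [2]
S = H·P̄·Hᵀ + R = [43]
K = P̄·Hᵀ·S⁻¹ = [12/43; -5/43]
x' = x̄ + K·y = [67/43, 119/43]
P' = (I − K·H)·P̄ = [28/43 60/43; 60/43 190/43]

x' = [67/43, 119/43]
P' = [28/43 60/43; 60/43 190/43]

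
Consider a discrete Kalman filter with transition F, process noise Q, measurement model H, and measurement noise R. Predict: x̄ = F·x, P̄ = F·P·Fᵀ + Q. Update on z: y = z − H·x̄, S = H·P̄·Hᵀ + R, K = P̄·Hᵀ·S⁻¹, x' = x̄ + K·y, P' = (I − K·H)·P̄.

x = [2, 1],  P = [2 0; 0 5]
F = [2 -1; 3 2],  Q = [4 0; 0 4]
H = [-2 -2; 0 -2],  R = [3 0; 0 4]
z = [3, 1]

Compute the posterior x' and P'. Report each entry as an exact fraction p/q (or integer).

x̄ = F·x = [3, 8]
P̄ = F·P·Fᵀ + Q = [17 2; 2 42]
y = z − H·x̄ = [25, 17]
S = H·P̄·Hᵀ + R = [255 176; 176 172]
K = P̄·Hᵀ·S⁻¹ = [-1458/3221 1417/3221; -88/3221 -1483/3221]
x' = x̄ + K·y = [-2698/3221, -1643/3221]
P' = (I − K·H)·P̄ = [5021/3221 -2834/3221; -2834/3221 2966/3221]

x' = [-2698/3221, -1643/3221]
P' = [5021/3221 -2834/3221; -2834/3221 2966/3221]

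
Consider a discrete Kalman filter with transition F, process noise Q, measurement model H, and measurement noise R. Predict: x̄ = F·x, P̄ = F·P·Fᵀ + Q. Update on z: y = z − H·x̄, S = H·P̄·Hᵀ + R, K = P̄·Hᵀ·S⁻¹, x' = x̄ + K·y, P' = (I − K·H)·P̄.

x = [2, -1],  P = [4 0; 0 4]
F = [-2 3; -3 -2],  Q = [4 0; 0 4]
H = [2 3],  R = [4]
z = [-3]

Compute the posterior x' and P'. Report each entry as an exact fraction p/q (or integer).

x' = [-637/183, 78/61]
P' = [7112/183 -1568/61; -1568/61 1064/61]

x̄ = F·x = [-7, -4]
P̄ = F·P·Fᵀ + Q = [56 0; 0 56]
y = z − H·x̄ = [23]
S = H·P̄·Hᵀ + R = [732]
K = P̄·Hᵀ·S⁻¹ = [28/183; 14/61]
x' = x̄ + K·y = [-637/183, 78/61]
P' = (I − K·H)·P̄ = [7112/183 -1568/61; -1568/61 1064/61]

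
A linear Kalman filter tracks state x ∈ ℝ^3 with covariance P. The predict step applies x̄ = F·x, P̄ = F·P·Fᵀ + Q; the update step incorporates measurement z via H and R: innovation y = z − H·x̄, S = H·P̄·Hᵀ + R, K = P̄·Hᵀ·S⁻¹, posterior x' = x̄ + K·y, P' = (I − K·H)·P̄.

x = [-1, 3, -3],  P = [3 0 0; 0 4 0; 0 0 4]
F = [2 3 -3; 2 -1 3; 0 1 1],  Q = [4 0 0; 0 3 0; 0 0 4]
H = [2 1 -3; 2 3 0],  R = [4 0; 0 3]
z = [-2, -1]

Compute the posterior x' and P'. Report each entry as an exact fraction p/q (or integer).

x' = [838016/112037, -602106/112037, 419636/112037]
P' = [3143688/112037 -2095536/112037 1333488/112037; -2095536/112037 1433872/112037 -876748/112037; 1333488/112037 -876748/112037 617372/112037]

x̄ = F·x = [16, -14, 0]
P̄ = F·P·Fᵀ + Q = [88 -36 0; -36 55 8; 0 8 12]
y = z − H·x̄ = [-20, 9]
S = H·P̄·Hᵀ + R = [327 157; 157 418]
K = P̄·Hᵀ·S⁻¹ = [47844/112037 256/112037; -31739/112037 36848/112037; -15472/112037 12244/112037]
x' = x̄ + K·y = [838016/112037, -602106/112037, 419636/112037]
P' = (I − K·H)·P̄ = [3143688/112037 -2095536/112037 1333488/112037; -2095536/112037 1433872/112037 -876748/112037; 1333488/112037 -876748/112037 617372/112037]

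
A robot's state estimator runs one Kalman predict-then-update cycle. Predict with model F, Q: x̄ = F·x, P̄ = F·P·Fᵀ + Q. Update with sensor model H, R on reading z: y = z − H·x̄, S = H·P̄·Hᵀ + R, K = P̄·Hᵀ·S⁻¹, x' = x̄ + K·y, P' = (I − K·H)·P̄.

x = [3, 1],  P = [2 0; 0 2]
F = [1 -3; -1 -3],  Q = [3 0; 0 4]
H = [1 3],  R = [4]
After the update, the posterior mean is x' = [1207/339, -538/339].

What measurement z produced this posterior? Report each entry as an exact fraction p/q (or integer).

z = [-1]

x̄ = F·x = [0, -6]
P̄ = F·P·Fᵀ + Q = [23 16; 16 24]
S = H·P̄·Hᵀ + R = [339]
K = P̄·Hᵀ·S⁻¹ = [71/339; 88/339]
x' − x̄ = [1207/339, 1496/339] = K·y
y = (KᵀK)⁻¹·Kᵀ·(x' − x̄) = [17]
z = y + H·x̄ = [17] + [-18] = [-1]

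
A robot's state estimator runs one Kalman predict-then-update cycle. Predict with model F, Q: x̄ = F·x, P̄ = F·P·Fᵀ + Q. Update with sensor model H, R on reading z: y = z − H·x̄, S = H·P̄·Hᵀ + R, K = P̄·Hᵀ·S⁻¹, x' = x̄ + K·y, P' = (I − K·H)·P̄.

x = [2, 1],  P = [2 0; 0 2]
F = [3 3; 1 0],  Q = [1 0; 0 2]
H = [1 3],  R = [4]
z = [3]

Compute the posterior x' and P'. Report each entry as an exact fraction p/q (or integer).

x̄ = F·x = [9, 2]
P̄ = F·P·Fᵀ + Q = [37 6; 6 4]
y = z − H·x̄ = [-12]
S = H·P̄·Hᵀ + R = [113]
K = P̄·Hᵀ·S⁻¹ = [55/113; 18/113]
x' = x̄ + K·y = [357/113, 10/113]
P' = (I − K·H)·P̄ = [1156/113 -312/113; -312/113 128/113]

x' = [357/113, 10/113]
P' = [1156/113 -312/113; -312/113 128/113]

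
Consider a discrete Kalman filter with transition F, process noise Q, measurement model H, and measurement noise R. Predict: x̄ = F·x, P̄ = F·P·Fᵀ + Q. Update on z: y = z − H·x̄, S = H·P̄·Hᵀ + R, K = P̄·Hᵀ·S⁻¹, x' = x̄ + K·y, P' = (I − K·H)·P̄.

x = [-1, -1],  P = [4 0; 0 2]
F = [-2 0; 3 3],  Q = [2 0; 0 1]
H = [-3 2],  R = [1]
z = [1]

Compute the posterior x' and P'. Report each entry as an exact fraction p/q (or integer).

x' = [-596/671, -568/671]
P' = [1674/671 2460/671; 2460/671 3781/671]

x̄ = F·x = [2, -6]
P̄ = F·P·Fᵀ + Q = [18 -24; -24 55]
y = z − H·x̄ = [19]
S = H·P̄·Hᵀ + R = [671]
K = P̄·Hᵀ·S⁻¹ = [-102/671; 182/671]
x' = x̄ + K·y = [-596/671, -568/671]
P' = (I − K·H)·P̄ = [1674/671 2460/671; 2460/671 3781/671]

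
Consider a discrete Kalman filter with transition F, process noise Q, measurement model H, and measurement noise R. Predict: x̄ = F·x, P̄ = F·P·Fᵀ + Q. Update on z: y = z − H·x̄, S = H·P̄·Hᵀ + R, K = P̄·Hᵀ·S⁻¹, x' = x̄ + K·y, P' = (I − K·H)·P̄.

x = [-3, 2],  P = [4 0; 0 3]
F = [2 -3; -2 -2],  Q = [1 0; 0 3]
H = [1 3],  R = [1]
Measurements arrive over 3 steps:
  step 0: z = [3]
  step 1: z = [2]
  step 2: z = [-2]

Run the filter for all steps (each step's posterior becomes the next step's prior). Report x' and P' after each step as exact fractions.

step 0: x̄ = F·x = [-12, 2]
step 0: P̄ = F·P·Fᵀ + Q = [44 2; 2 31]
step 0: y = z − H·x̄ = [9]
step 0: S = H·P̄·Hᵀ + R = [336]
step 0: K = P̄·Hᵀ·S⁻¹ = [25/168; 95/336]
step 0: x' = x̄ + K·y = [-597/56, 509/112]
step 0: P' = (I − K·H)·P̄ = [3071/84 -2039/168; -2039/168 1391/336]
step 1: x̄ = F·x = [-3915/112, 685/56]
step 1: P̄ = F·P·Fᵀ + Q = [110927/336 -24473/168; -24473/168 5771/84]
step 1: y = z − H·x̄ = [29/112]
step 1: S = H·P̄·Hᵀ + R = [25343/336]
step 1: K = P̄·Hᵀ·S⁻¹ = [-35911/25343; 20306/25343]
step 1: x' = x̄ + K·y = [-895172/25343, 315257/25343]
step 1: P' = (I − K·H)·P̄ = [4528640/25343 -1521517/25343; -1521517/25343 513941/25343]
step 2: x̄ = F·x = [-2736115/25343, 1159830/25343]
step 2: P̄ = F·P·Fᵀ + Q = [41023576/25343 -18073948/25343; -18073948/25343 8074217/25343]
step 2: y = z − H·x̄ = [-794061/25343]
step 2: S = H·P̄·Hᵀ + R = [5273184/25343]
step 2: K = P̄·Hᵀ·S⁻¹ = [-3299567/1318296; 6148703/5273184]
step 2: x' = x̄ + K·y = [-12981257/439432, 16224753/1757728]
step 2: P' = (I − K·H)·P̄ = [103900945/329574 -139634449/1318296; -139634449/1318296 188228833/5273184]

step 0: x' = [-597/56, 509/112], P' = [3071/84 -2039/168; -2039/168 1391/336]
step 1: x' = [-895172/25343, 315257/25343], P' = [4528640/25343 -1521517/25343; -1521517/25343 513941/25343]
step 2: x' = [-12981257/439432, 16224753/1757728], P' = [103900945/329574 -139634449/1318296; -139634449/1318296 188228833/5273184]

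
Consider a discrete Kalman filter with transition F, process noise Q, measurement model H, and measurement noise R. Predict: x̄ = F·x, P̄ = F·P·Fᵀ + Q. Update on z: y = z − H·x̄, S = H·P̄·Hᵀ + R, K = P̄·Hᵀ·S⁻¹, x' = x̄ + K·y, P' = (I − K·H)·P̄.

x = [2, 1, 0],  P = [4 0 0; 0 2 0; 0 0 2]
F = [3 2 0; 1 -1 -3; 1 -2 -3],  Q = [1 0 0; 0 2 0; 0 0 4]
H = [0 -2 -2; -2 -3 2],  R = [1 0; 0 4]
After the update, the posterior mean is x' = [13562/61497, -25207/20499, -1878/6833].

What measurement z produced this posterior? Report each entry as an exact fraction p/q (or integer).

x̄ = F·x = [8, 1, 0]
P̄ = F·P·Fᵀ + Q = [45 8 4; 8 26 26; 4 26 34]
S = H·P̄·Hᵀ + R = [449 120; 120 306]
K = P̄·Hᵀ·S⁻¹ = [896/20499 -22357/61497; -1488/6833 -1063/20499; -1920/6833 351/6833]
x' − x̄ = [-478414/61497, -45706/20499, -1878/6833] = K·y
y = (KᵀK)⁻¹·Kᵀ·(x' − x̄) = [5, 22]
z = y + H·x̄ = [5, 22] + [-2, -19] = [3, 3]

z = [3, 3]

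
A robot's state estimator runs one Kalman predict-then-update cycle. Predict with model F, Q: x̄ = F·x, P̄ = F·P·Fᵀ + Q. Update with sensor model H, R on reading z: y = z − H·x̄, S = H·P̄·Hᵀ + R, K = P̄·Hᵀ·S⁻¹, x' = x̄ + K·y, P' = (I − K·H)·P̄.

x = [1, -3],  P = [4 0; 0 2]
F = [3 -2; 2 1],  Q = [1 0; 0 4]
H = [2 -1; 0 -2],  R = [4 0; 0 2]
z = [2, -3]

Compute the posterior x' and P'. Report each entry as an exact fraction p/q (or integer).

x' = [566/279, 128/93]
P' = [305/279 70/279; 70/279 136/279]

x̄ = F·x = [9, -1]
P̄ = F·P·Fᵀ + Q = [45 20; 20 22]
y = z − H·x̄ = [-17, -5]
S = H·P̄·Hᵀ + R = [126 -36; -36 90]
K = P̄·Hᵀ·S⁻¹ = [15/31 -70/279; 1/279 -136/279]
x' = x̄ + K·y = [566/279, 128/93]
P' = (I − K·H)·P̄ = [305/279 70/279; 70/279 136/279]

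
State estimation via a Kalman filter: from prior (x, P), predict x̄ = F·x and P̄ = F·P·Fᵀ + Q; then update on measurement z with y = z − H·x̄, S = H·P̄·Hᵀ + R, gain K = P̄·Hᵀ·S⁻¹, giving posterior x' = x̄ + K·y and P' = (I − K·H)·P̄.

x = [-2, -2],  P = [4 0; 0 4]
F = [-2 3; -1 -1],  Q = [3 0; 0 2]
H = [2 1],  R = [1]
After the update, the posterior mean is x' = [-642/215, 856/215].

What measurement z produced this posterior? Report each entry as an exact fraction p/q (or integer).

z = [-2]

x̄ = F·x = [-2, 4]
P̄ = F·P·Fᵀ + Q = [55 -4; -4 10]
S = H·P̄·Hᵀ + R = [215]
K = P̄·Hᵀ·S⁻¹ = [106/215; 2/215]
x' − x̄ = [-212/215, -4/215] = K·y
y = (KᵀK)⁻¹·Kᵀ·(x' − x̄) = [-2]
z = y + H·x̄ = [-2] + [0] = [-2]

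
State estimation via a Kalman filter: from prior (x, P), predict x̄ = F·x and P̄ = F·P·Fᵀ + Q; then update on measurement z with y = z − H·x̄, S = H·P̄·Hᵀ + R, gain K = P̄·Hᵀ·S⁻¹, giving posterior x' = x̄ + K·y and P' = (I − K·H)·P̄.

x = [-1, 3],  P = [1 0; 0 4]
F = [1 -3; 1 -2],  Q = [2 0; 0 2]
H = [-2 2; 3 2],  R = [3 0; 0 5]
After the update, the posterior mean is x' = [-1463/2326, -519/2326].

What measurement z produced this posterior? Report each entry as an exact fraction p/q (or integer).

z = [1, -2]

x̄ = F·x = [-10, -7]
P̄ = F·P·Fᵀ + Q = [39 25; 25 19]
S = H·P̄·Hᵀ + R = [35 -108; -108 732]
K = P̄·Hᵀ·S⁻¹ = [-205/1163 2821/13956; 285/1163 2659/13956]
x' − x̄ = [21797/2326, 15763/2326] = K·y
y = (KᵀK)⁻¹·Kᵀ·(x' − x̄) = [-5, 42]
z = y + H·x̄ = [-5, 42] + [6, -44] = [1, -2]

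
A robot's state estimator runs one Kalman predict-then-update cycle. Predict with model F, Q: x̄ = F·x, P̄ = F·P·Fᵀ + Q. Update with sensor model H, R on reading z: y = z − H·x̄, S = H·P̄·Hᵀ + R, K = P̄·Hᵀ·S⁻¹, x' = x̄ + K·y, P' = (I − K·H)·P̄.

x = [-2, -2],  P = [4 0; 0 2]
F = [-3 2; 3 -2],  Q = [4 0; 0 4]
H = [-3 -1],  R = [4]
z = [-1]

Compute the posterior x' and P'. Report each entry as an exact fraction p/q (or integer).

x̄ = F·x = [2, -2]
P̄ = F·P·Fᵀ + Q = [48 -44; -44 48]
y = z − H·x̄ = [3]
S = H·P̄·Hᵀ + R = [220]
K = P̄·Hᵀ·S⁻¹ = [-5/11; 21/55]
x' = x̄ + K·y = [7/11, -47/55]
P' = (I − K·H)·P̄ = [28/11 -64/11; -64/11 876/55]

x' = [7/11, -47/55]
P' = [28/11 -64/11; -64/11 876/55]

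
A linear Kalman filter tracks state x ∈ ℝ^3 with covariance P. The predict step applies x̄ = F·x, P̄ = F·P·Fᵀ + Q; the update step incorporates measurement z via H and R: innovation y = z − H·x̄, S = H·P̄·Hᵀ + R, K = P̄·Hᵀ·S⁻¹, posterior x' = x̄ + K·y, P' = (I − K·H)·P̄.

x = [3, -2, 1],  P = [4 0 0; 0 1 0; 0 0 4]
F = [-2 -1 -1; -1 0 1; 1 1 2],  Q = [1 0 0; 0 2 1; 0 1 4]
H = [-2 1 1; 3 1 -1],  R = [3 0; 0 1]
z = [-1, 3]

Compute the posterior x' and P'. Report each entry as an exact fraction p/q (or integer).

x̄ = F·x = [-5, -2, 3]
P̄ = F·P·Fᵀ + Q = [22 4 -17; 4 10 5; -17 5 25]
y = z − H·x̄ = [-12, 23]
S = H·P̄·Hᵀ + R = [188 -228; -228 350]
K = P̄·Hᵀ·S⁻¹ = [-57/6908 420/1727; 3163/6908 599/1727; 1553/3454 311/3454]
x' = x̄ + K·y = [1196/1727, 834/1727, -1121/3454]
P' = (I − K·H)·P̄ = [2567/6908 -529/6908 1373/1727; -529/6908 6207/6908 556/1727; 1373/1727 556/1727 9039/3454]

x' = [1196/1727, 834/1727, -1121/3454]
P' = [2567/6908 -529/6908 1373/1727; -529/6908 6207/6908 556/1727; 1373/1727 556/1727 9039/3454]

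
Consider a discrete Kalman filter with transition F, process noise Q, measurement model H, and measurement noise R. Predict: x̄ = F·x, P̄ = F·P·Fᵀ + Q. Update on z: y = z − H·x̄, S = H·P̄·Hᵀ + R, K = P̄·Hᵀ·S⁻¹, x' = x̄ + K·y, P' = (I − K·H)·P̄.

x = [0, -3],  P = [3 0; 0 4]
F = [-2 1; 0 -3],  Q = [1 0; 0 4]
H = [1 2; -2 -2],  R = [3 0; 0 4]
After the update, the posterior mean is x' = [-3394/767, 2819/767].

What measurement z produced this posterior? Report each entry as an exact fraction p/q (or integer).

z = [3, 2]

x̄ = F·x = [-3, 9]
P̄ = F·P·Fᵀ + Q = [17 -12; -12 40]
S = H·P̄·Hᵀ + R = [132 -122; -122 136]
K = P̄·Hᵀ·S⁻¹ = [-543/767 -1087/1534; 604/767 226/767]
x' − x̄ = [-1093/767, -4084/767] = K·y
y = (KᵀK)⁻¹·Kᵀ·(x' − x̄) = [-12, 14]
z = y + H·x̄ = [-12, 14] + [15, -12] = [3, 2]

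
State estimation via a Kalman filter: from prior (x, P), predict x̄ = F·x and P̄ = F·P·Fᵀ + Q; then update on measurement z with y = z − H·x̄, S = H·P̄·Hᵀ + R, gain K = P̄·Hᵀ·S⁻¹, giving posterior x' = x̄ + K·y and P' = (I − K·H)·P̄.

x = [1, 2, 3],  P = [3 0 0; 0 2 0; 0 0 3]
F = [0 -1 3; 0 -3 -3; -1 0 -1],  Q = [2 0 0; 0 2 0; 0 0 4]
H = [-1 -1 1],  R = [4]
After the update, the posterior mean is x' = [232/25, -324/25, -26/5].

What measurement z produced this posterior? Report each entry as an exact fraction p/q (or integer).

z = [-2]

x̄ = F·x = [7, -15, -4]
P̄ = F·P·Fᵀ + Q = [31 -21 -9; -21 47 9; -9 9 10]
S = H·P̄·Hᵀ + R = [50]
K = P̄·Hᵀ·S⁻¹ = [-19/50; -17/50; 1/5]
x' − x̄ = [57/25, 51/25, -6/5] = K·y
y = (KᵀK)⁻¹·Kᵀ·(x' − x̄) = [-6]
z = y + H·x̄ = [-6] + [4] = [-2]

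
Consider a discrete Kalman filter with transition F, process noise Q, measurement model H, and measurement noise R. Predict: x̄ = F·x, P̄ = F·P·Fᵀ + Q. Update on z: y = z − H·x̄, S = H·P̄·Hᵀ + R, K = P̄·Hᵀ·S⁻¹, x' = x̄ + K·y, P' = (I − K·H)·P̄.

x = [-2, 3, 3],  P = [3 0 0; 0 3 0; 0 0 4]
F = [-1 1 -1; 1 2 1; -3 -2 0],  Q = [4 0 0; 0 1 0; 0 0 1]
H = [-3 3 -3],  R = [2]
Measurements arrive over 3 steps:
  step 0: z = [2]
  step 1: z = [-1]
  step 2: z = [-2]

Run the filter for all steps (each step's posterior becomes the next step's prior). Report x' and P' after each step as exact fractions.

step 0: x' = [113/43, 238/43, 96/43], P' = [6368/559 2843/559 -3507/559; 2843/559 3242/559 357/559; -3507/559 357/559 3928/559]
step 1: x' = [525397/510755, 2337221/510755, 1972421/510755], P' = [2134504/510755 701002/510755 -1432338/510755; 701002/510755 4643941/510755 3905631/510755; -1432338/510755 3905631/510755 5412936/510755]
step 2: x' = [61391917/1433148445, 280936516/286629689, 2270874973/1433148445], P' = [5974158601/1433148445 560287203/286629689 -3168548886/1433148445; 560287203/286629689 3163633673/286629689 2572826922/286629689; -3168548886/1433148445 2572826922/286629689 16194162486/1433148445]

step 0: x̄ = F·x = [2, 7, 0]
step 0: P̄ = F·P·Fᵀ + Q = [14 -1 3; -1 20 -21; 3 -21 40]
step 0: y = z − H·x̄ = [-13]
step 0: S = H·P̄·Hᵀ + R = [1118]
step 0: K = P̄·Hᵀ·S⁻¹ = [-27/559; 63/559; -96/559]
step 0: x' = x̄ + K·y = [113/43, 238/43, 96/43]
step 0: P' = (I − K·H)·P̄ = [6368/559 2843/559 -3507/559; 2843/559 3242/559 357/559; -3507/559 357/559 3928/559]
step 1: x̄ = F·x = [29/43, 685/43, -815/43]
step 1: P̄ = F·P·Fᵀ + Q = [2360/559 2/559 -30/559; 2/559 29609/559 -45009/559; -30/559 -45009/559 104955/559]
step 1: y = z − H·x̄ = [-4456/43]
step 1: S = H·P̄·Hᵀ + R = [2043020/559]
step 1: K = P̄·Hᵀ·S⁻¹ = [-1746/510755; 55962/510755; -224901/1021510]
step 1: x' = x̄ + K·y = [525397/510755, 2337221/510755, 1972421/510755]
step 1: P' = (I − K·H)·P̄ = [2134504/510755 701002/510755 -1432338/510755; 701002/510755 4643941/510755 3905631/510755; -1432338/510755 3905631/510755 5412936/510755]
step 2: x̄ = F·x = [-160597/510755, 1434452/102151, -6250633/510755]
step 2: P̄ = F·P·Fᵀ + Q = [2156459/510755 -303/102151 -71124/510755; -303/102151 8439163/102151 -6820308/102151; -71124/510755 -6820308/102151 46709079/510755]
step 2: y = z − H·x̄ = [-8354396/102151]
step 2: S = H·P̄·Hᵀ + R = [286629689/102151]
step 2: K = P̄·Hᵀ·S⁻¹ = [-1252110/286629689; 45779322/286629689; -48443697/286629689]
step 2: x' = x̄ + K·y = [61391917/1433148445, 280936516/286629689, 2270874973/1433148445]
step 2: P' = (I − K·H)·P̄ = [5974158601/1433148445 560287203/286629689 -3168548886/1433148445; 560287203/286629689 3163633673/286629689 2572826922/286629689; -3168548886/1433148445 2572826922/286629689 16194162486/1433148445]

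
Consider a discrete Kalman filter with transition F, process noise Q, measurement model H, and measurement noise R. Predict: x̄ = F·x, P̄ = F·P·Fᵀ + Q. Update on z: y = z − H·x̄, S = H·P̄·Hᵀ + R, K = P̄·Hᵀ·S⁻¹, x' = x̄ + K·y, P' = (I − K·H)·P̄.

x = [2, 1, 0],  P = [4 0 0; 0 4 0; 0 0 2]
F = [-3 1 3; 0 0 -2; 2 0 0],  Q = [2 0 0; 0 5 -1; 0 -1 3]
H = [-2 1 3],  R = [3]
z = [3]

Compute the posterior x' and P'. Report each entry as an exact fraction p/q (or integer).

x̄ = F·x = [-5, 0, 4]
P̄ = F·P·Fᵀ + Q = [60 -12 -24; -12 13 -1; -24 -1 19]
y = z − H·x̄ = [-19]
S = H·P̄·Hᵀ + R = [757]
K = P̄·Hᵀ·S⁻¹ = [-204/757; 34/757; 104/757]
x' = x̄ + K·y = [91/757, -646/757, 1052/757]
P' = (I − K·H)·P̄ = [3804/757 -2148/757 3048/757; -2148/757 8685/757 -4293/757; 3048/757 -4293/757 3567/757]

x' = [91/757, -646/757, 1052/757]
P' = [3804/757 -2148/757 3048/757; -2148/757 8685/757 -4293/757; 3048/757 -4293/757 3567/757]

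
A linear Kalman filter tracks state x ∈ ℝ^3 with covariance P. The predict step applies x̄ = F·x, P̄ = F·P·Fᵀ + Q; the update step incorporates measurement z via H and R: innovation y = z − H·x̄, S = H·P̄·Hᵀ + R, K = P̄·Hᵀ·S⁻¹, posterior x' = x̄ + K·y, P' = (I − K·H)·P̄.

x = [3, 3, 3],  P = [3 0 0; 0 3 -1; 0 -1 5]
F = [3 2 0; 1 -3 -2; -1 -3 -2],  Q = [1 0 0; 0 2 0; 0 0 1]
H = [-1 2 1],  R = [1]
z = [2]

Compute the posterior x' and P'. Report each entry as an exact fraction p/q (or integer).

x̄ = F·x = [15, -12, -18]
P̄ = F·P·Fᵀ + Q = [40 -5 -23; -5 40 32; -23 32 39]
y = z − H·x̄ = [59]
S = H·P̄·Hᵀ + R = [434]
K = P̄·Hᵀ·S⁻¹ = [-73/434; 117/434; 9/31]
x' = x̄ + K·y = [2203/434, 1695/434, -27/31]
P' = (I − K·H)·P̄ = [12031/434 6371/434 -56/31; 6371/434 3671/434 -61/31; -56/31 -61/31 75/31]

x' = [2203/434, 1695/434, -27/31]
P' = [12031/434 6371/434 -56/31; 6371/434 3671/434 -61/31; -56/31 -61/31 75/31]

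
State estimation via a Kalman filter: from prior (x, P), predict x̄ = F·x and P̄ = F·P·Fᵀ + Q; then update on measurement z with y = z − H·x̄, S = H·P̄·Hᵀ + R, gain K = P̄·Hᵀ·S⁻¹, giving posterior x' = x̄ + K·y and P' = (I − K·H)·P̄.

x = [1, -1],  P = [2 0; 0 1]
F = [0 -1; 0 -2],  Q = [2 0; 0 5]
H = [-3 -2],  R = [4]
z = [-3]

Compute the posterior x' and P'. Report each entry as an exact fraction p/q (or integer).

x̄ = F·x = [1, 2]
P̄ = F·P·Fᵀ + Q = [3 2; 2 9]
y = z − H·x̄ = [4]
S = H·P̄·Hᵀ + R = [91]
K = P̄·Hᵀ·S⁻¹ = [-1/7; -24/91]
x' = x̄ + K·y = [3/7, 86/91]
P' = (I − K·H)·P̄ = [8/7 -10/7; -10/7 243/91]

x' = [3/7, 86/91]
P' = [8/7 -10/7; -10/7 243/91]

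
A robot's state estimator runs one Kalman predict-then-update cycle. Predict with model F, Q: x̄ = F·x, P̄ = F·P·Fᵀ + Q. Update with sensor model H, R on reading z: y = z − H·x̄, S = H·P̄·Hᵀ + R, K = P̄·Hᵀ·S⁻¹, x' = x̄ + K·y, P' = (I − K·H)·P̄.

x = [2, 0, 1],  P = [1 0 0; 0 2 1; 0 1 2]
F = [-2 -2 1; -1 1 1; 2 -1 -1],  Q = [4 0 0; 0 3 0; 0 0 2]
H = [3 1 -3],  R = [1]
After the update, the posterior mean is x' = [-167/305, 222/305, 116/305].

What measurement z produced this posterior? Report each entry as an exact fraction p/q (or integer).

x̄ = F·x = [-3, -1, 3]
P̄ = F·P·Fᵀ + Q = [14 -1 -1; -1 10 -8; -1 -8 12]
S = H·P̄·Hᵀ + R = [305]
K = P̄·Hᵀ·S⁻¹ = [44/305; 31/305; -47/305]
x' − x̄ = [748/305, 527/305, -799/305] = K·y
y = (KᵀK)⁻¹·Kᵀ·(x' − x̄) = [17]
z = y + H·x̄ = [17] + [-19] = [-2]

z = [-2]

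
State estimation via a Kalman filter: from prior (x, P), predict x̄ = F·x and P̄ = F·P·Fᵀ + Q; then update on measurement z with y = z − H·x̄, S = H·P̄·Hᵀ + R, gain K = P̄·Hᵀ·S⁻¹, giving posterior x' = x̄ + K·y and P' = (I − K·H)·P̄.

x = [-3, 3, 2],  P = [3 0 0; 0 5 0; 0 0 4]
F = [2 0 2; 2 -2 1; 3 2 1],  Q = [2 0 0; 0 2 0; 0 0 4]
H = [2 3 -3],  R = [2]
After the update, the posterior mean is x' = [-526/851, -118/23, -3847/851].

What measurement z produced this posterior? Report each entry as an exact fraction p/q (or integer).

z = [-3]

x̄ = F·x = [-2, -10, -1]
P̄ = F·P·Fᵀ + Q = [30 20 26; 20 38 2; 26 2 55]
S = H·P̄·Hᵀ + R = [851]
K = P̄·Hᵀ·S⁻¹ = [42/851; 4/23; -107/851]
x' − x̄ = [1176/851, 112/23, -2996/851] = K·y
y = (KᵀK)⁻¹·Kᵀ·(x' − x̄) = [28]
z = y + H·x̄ = [28] + [-31] = [-3]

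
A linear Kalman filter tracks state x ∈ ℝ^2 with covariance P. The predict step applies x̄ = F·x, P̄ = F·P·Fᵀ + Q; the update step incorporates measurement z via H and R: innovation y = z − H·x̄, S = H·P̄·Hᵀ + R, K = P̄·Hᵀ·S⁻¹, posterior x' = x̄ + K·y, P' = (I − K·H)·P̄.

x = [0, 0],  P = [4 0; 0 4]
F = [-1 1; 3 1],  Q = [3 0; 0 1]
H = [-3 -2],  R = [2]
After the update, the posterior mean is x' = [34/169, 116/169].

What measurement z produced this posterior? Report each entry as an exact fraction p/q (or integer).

z = [-2]

x̄ = F·x = [0, 0]
P̄ = F·P·Fᵀ + Q = [11 -8; -8 41]
S = H·P̄·Hᵀ + R = [169]
K = P̄·Hᵀ·S⁻¹ = [-17/169; -58/169]
x' − x̄ = [34/169, 116/169] = K·y
y = (KᵀK)⁻¹·Kᵀ·(x' − x̄) = [-2]
z = y + H·x̄ = [-2] + [0] = [-2]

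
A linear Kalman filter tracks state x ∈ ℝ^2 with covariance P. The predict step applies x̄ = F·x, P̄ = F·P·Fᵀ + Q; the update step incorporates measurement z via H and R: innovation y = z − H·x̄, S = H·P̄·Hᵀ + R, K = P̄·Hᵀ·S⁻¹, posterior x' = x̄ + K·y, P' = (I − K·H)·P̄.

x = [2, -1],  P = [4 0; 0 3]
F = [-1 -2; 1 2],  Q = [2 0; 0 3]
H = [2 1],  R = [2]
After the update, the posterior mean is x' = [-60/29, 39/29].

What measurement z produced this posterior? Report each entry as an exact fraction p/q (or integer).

x̄ = F·x = [0, 0]
P̄ = F·P·Fᵀ + Q = [18 -16; -16 19]
S = H·P̄·Hᵀ + R = [29]
K = P̄·Hᵀ·S⁻¹ = [20/29; -13/29]
x' − x̄ = [-60/29, 39/29] = K·y
y = (KᵀK)⁻¹·Kᵀ·(x' − x̄) = [-3]
z = y + H·x̄ = [-3] + [0] = [-3]

z = [-3]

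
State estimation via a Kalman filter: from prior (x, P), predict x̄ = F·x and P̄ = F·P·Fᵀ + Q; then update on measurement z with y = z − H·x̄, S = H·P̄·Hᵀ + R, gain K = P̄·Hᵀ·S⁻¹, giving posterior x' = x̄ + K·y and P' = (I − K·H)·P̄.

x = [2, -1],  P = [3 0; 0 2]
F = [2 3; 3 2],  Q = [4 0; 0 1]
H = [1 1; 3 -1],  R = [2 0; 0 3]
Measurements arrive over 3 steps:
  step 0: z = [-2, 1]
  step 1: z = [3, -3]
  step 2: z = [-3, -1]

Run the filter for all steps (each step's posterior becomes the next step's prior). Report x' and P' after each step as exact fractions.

step 0: x' = [-34/123, -409/328], P' = [38/123 8/41; 8/41 195/164]
step 1: x' = [-91739/1408546, 2899743/1408546], P' = [216373/704273 131469/704273; 131469/704273 714255/704273]
step 2: x' = [-1595605925/1829564234, -2819566597/1829564234], P' = [280575927/914782117 170024121/914782117; 170024121/914782117 926386185/914782117]

step 0: x̄ = F·x = [1, 4]
step 0: P̄ = F·P·Fᵀ + Q = [34 30; 30 36]
step 0: y = z − H·x̄ = [-7, 2]
step 0: S = H·P̄·Hᵀ + R = [132 126; 126 165]
step 0: K = P̄·Hᵀ·S⁻¹ = [31/123 10/41; 227/328 -33/164]
step 0: x' = x̄ + K·y = [-34/123, -409/328]
step 0: P' = (I − K·H)·P̄ = [38/123 8/41; 8/41 195/164]
step 1: x̄ = F·x = [-4225/984, -545/164]
step 1: P̄ = F·P·Fᵀ + Q = [8993/492 945/82; 945/82 446/41]
step 1: y = z − H·x̄ = [10447/984, 2151/328]
step 1: S = H·P̄·Hᵀ + R = [26669/492 10989/164; 10989/164 17915/164]
step 1: K = P̄·Hᵀ·S⁻¹ = [173921/704273 172550/704273; 422862/704273 -106616/704273]
step 1: x' = x̄ + K·y = [-91739/1408546, 2899743/1408546]
step 1: P' = (I − K·H)·P̄ = [216373/704273 131469/704273; 131469/704273 714255/704273]
step 2: x̄ = F·x = [8515751/1408546, 290751/74134]
step 2: P̄ = F·P·Fᵀ + Q = [11688507/704273 383835/37067; 383835/37067 372962/37067]
step 2: y = z − H·x̄ = [-9132829/704273, -10715765/704273]
step 2: S = H·P̄·Hᵀ + R = [34769061/704273 42564973/704273; 42564973/704273 70638470/704273]
step 2: K = P̄·Hᵀ·S⁻¹ = [225300024/914782117 223901220/914782117; 548205153/914782117 -138771274/914782117]
step 2: x' = x̄ + K·y = [-1595605925/1829564234, -2819566597/1829564234]
step 2: P' = (I − K·H)·P̄ = [280575927/914782117 170024121/914782117; 170024121/914782117 926386185/914782117]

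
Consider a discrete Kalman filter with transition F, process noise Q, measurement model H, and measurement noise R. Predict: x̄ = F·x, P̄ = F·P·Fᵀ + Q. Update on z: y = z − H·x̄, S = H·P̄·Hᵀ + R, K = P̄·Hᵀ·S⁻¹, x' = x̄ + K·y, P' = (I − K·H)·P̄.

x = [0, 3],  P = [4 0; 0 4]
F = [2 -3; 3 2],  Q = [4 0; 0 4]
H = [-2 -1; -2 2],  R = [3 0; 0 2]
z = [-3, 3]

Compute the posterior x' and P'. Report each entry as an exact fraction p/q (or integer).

x̄ = F·x = [-9, 6]
P̄ = F·P·Fᵀ + Q = [56 0; 0 56]
y = z − H·x̄ = [-15, -27]
S = H·P̄·Hᵀ + R = [283 112; 112 450]
K = P̄·Hᵀ·S⁻¹ = [-18928/57403 -9576/57403; -18872/57403 18984/57403]
x' = x̄ + K·y = [25845/57403, 114930/57403]
P' = (I − K·H)·P̄ = [22120/57403 12544/57403; 12544/57403 31528/57403]

x' = [25845/57403, 114930/57403]
P' = [22120/57403 12544/57403; 12544/57403 31528/57403]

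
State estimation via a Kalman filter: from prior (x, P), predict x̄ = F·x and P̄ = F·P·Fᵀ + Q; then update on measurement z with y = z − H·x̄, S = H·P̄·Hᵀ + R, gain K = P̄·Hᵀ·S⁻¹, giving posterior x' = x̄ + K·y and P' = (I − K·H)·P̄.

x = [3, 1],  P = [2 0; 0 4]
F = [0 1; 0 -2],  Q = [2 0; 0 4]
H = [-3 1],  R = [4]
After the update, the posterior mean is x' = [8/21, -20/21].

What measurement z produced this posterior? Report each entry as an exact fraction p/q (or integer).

x̄ = F·x = [1, -2]
P̄ = F·P·Fᵀ + Q = [6 -8; -8 20]
S = H·P̄·Hᵀ + R = [126]
K = P̄·Hᵀ·S⁻¹ = [-13/63; 22/63]
x' − x̄ = [-13/21, 22/21] = K·y
y = (KᵀK)⁻¹·Kᵀ·(x' − x̄) = [3]
z = y + H·x̄ = [3] + [-5] = [-2]

z = [-2]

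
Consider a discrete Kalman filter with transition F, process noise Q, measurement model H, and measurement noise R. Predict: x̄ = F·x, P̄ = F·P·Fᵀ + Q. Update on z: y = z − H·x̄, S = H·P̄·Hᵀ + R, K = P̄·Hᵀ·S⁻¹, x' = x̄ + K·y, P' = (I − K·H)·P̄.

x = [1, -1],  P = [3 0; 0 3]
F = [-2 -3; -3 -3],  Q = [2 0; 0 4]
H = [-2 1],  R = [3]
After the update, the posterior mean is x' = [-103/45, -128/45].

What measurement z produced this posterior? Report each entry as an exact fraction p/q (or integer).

z = [2]

x̄ = F·x = [1, 0]
P̄ = F·P·Fᵀ + Q = [41 45; 45 58]
S = H·P̄·Hᵀ + R = [45]
K = P̄·Hᵀ·S⁻¹ = [-37/45; -32/45]
x' − x̄ = [-148/45, -128/45] = K·y
y = (KᵀK)⁻¹·Kᵀ·(x' − x̄) = [4]
z = y + H·x̄ = [4] + [-2] = [2]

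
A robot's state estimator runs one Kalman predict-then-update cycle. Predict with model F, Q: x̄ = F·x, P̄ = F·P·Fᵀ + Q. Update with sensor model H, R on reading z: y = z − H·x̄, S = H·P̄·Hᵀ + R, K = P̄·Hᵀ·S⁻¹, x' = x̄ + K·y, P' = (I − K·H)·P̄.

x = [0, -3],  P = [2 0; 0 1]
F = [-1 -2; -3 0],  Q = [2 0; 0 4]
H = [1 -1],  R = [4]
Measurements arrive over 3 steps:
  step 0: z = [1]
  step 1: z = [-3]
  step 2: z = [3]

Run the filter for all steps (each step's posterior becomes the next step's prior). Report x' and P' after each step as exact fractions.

step 0: x' = [61/11, 40/11], P' = [86/11 82/11; 82/11 114/11]
step 1: x' = [-2112/127, -1881/127], P' = [9382/127 9098/127; 9098/127 9234/127]
step 2: x' = [13797/295, 66246/1475], P' = [38534/59 192578/295; 192578/295 967314/1475]

step 0: x̄ = F·x = [6, 0]
step 0: P̄ = F·P·Fᵀ + Q = [8 6; 6 22]
step 0: y = z − H·x̄ = [-5]
step 0: S = H·P̄·Hᵀ + R = [22]
step 0: K = P̄·Hᵀ·S⁻¹ = [1/11; -8/11]
step 0: x' = x̄ + K·y = [61/11, 40/11]
step 0: P' = (I − K·H)·P̄ = [86/11 82/11; 82/11 114/11]
step 1: x̄ = F·x = [-141/11, -183/11]
step 1: P̄ = F·P·Fᵀ + Q = [892/11 750/11; 750/11 818/11]
step 1: y = z − H·x̄ = [-75/11]
step 1: S = H·P̄·Hᵀ + R = [254/11]
step 1: K = P̄·Hᵀ·S⁻¹ = [71/127; -34/127]
step 1: x' = x̄ + K·y = [-2112/127, -1881/127]
step 1: P' = (I − K·H)·P̄ = [9382/127 9098/127; 9098/127 9234/127]
step 2: x̄ = F·x = [5874/127, 6336/127]
step 2: P̄ = F·P·Fᵀ + Q = [82964/127 82734/127; 82734/127 84946/127]
step 2: y = z − H·x̄ = [843/127]
step 2: S = H·P̄·Hᵀ + R = [2950/127]
step 2: K = P̄·Hᵀ·S⁻¹ = [23/295; -1106/1475]
step 2: x' = x̄ + K·y = [13797/295, 66246/1475]
step 2: P' = (I − K·H)·P̄ = [38534/59 192578/295; 192578/295 967314/1475]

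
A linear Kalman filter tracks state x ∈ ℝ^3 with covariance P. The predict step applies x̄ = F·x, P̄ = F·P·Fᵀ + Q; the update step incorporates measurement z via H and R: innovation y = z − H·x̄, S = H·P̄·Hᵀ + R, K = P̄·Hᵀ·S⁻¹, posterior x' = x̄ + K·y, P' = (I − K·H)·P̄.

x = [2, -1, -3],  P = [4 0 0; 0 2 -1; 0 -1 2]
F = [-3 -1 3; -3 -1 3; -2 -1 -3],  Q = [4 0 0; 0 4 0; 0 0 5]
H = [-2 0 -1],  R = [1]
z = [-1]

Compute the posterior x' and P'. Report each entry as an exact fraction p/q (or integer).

x̄ = F·x = [-14, -14, 6]
P̄ = F·P·Fᵀ + Q = [66 62 8; 62 66 8; 8 8 35]
y = z − H·x̄ = [-23]
S = H·P̄·Hᵀ + R = [332]
K = P̄·Hᵀ·S⁻¹ = [-35/83; -33/83; -51/332]
x' = x̄ + K·y = [-357/83, -403/83, 3165/332]
P' = (I − K·H)·P̄ = [578/83 526/83 -1121/83; 526/83 1122/83 -1019/83; -1121/83 -1019/83 9019/332]

x' = [-357/83, -403/83, 3165/332]
P' = [578/83 526/83 -1121/83; 526/83 1122/83 -1019/83; -1121/83 -1019/83 9019/332]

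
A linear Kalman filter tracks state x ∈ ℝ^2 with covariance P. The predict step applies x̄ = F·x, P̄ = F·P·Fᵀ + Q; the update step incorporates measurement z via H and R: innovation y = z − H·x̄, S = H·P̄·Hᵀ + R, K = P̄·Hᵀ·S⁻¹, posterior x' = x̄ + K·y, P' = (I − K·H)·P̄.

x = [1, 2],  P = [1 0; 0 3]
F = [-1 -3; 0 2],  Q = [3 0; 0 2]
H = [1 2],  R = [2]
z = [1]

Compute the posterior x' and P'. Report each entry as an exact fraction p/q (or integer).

x̄ = F·x = [-7, 4]
P̄ = F·P·Fᵀ + Q = [31 -18; -18 14]
y = z − H·x̄ = [0]
S = H·P̄·Hᵀ + R = [17]
K = P̄·Hᵀ·S⁻¹ = [-5/17; 10/17]
x' = x̄ + K·y = [-7, 4]
P' = (I − K·H)·P̄ = [502/17 -256/17; -256/17 138/17]

x' = [-7, 4]
P' = [502/17 -256/17; -256/17 138/17]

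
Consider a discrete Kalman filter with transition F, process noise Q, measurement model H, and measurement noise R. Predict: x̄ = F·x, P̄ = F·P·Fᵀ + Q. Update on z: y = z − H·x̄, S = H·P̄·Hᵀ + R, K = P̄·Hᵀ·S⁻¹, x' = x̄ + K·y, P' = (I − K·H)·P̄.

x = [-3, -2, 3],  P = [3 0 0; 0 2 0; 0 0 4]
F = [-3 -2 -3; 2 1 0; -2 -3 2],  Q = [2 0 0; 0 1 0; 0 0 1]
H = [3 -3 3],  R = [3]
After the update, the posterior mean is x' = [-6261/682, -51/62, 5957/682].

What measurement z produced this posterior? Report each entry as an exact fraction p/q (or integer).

x̄ = F·x = [4, -8, 18]
P̄ = F·P·Fᵀ + Q = [73 -22 6; -22 15 -18; 6 -18 47]
S = H·P̄·Hᵀ + R = [2046]
K = P̄·Hᵀ·S⁻¹ = [101/682; -5/62; 71/682]
x' − x̄ = [-8989/682, 445/62, -6319/682] = K·y
y = (KᵀK)⁻¹·Kᵀ·(x' − x̄) = [-89]
z = y + H·x̄ = [-89] + [90] = [1]

z = [1]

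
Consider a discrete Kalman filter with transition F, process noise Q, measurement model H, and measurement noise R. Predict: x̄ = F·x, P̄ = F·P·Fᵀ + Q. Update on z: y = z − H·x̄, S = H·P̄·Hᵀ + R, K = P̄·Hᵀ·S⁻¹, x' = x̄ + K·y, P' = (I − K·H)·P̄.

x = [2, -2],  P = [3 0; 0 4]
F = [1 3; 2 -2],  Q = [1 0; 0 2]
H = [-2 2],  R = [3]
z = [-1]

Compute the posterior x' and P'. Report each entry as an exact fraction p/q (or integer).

x̄ = F·x = [-4, 8]
P̄ = F·P·Fᵀ + Q = [40 -18; -18 30]
y = z − H·x̄ = [-25]
S = H·P̄·Hᵀ + R = [427]
K = P̄·Hᵀ·S⁻¹ = [-116/427; 96/427]
x' = x̄ + K·y = [1192/427, 1016/427]
P' = (I − K·H)·P̄ = [3624/427 3450/427; 3450/427 3594/427]

x' = [1192/427, 1016/427]
P' = [3624/427 3450/427; 3450/427 3594/427]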